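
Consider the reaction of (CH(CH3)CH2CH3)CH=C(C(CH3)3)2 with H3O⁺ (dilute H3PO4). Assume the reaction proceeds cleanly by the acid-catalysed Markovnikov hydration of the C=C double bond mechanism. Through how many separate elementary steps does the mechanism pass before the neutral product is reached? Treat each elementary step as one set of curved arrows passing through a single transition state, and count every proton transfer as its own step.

Step 1: Electrophilic addition begins with the π(C=C) electrons forming a bond to the proton of H3O⁺. Following Markovnikov's rule, the resulting cation is tertiary. H2O is released.
(No 1,2-shift: no single shift to an adjacent carbon would give a more stable cation.)
Step 2: A lone pair on the oxygen of H2O attacks the carbocation, forming a C–O bond and an oxonium ion (a protonated alcohol).
Step 3: H2O removes a proton from the oxonium oxygen, regenerating H3O⁺ and giving the neutral alcohol.
Total: 3 elementary steps.

3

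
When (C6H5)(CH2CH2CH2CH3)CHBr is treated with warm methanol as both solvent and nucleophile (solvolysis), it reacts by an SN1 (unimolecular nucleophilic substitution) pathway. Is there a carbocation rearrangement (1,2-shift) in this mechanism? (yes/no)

no

The first-formed carbocation is secondary.
No single 1,2-shift to an adjacent carbon would produce a more-substituted cation than the one already present, so no rearrangement occurs.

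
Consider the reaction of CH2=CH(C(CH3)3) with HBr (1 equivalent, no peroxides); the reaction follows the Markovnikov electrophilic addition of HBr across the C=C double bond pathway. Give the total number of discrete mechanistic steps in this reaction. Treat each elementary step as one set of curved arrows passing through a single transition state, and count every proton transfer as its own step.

3

Step 1: Electrophilic addition begins with the π(C=C) electrons forming a bond to the proton of HBr. Following Markovnikov's rule, the resulting cation is secondary. The H–Br bond breaks heterolytically, releasing Br⁻.
Step 2: A methyl group with its bonding pair migrates from the adjacent tert-butyl carbon to the cationic centre — a 1,2-methyl shift — upgrading the secondary cation to a tertiary one.
Step 3: Nucleophilic attack by Br⁻ on the carbocation completes the addition, giving R–Br.
Total: 3 elementary steps.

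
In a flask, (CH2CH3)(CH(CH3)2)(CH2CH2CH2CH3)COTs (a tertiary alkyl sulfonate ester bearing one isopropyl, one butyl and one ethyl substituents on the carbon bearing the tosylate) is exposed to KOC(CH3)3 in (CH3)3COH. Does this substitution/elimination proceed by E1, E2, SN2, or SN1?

E2

Conditions: a strong/bulky base with a tertiary substrate bearing a β-hydrogen.
These conditions are the textbook signature of the E2 pathway.
A strong (often hindered) base removes a β-H in concert with loss of the leaving group — bimolecular elimination.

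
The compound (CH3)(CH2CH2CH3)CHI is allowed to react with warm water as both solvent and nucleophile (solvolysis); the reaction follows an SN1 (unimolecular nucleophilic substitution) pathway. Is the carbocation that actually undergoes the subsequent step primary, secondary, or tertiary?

secondary

Step 1: Rate-determining heterolysis of the C–I bond gives I⁻ and a secondary carbocation.
No single 1,2-shift to an adjacent carbon would give a more-substituted cation, so no rearrangement occurs.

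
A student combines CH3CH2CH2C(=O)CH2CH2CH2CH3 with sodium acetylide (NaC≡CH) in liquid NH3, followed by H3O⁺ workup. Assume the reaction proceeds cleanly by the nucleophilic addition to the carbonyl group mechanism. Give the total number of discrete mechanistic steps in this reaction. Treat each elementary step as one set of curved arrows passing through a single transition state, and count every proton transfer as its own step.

2

Step 1: A lone pair / filled orbital on HC≡C⁻ attacks the electrophilic carbonyl carbon; the π(C=O) electrons shift onto oxygen, producing a tetrahedral alkoxide intermediate.
Step 2: The alkoxide picks up a proton during H3O⁺ workup to yield a propargyl alcohol.
Total: 2 elementary steps.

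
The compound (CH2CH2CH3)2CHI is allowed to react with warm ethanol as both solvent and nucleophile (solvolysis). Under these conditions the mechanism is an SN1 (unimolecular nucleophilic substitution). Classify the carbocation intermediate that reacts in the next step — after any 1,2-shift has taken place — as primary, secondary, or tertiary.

secondary

Step 1: The C–I bond breaks with both electrons going to the iodide; I⁻ leaves and a secondary carbocation remains.
No single 1,2-shift to an adjacent carbon would give a more-substituted cation, so no rearrangement occurs.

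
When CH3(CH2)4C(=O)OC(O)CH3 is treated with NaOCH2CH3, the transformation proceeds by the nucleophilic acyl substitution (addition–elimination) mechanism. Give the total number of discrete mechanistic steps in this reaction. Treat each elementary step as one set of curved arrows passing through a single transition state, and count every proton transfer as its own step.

2

Step 1: A lone pair on the O of CH3CH2O⁻ attacks the electrophilic acyl carbon; the π(C=O) electrons move onto oxygen, giving a tetrahedral intermediate.
Step 2: Collapse of the tetrahedral intermediate: the alkoxide oxygen pushes its lone pair back to re-form C=O while CH3CO2⁻ leaves.
Total: 2 elementary steps.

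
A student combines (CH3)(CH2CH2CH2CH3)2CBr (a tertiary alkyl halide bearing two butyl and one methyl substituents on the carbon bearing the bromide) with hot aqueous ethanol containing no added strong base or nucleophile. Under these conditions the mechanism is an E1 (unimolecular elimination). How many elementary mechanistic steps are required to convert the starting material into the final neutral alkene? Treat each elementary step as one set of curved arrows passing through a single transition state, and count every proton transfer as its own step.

Step 1: Rate-determining heterolysis of the C–Br bond gives Br⁻ and a tertiary carbocation.
(No 1,2-shift: no single shift to an adjacent carbon would give a more stable cation.)
Step 2: A weak base (a water (or ethanol) molecule from the solvent) removes a proton from a carbon adjacent to the cationic centre; the electrons of that C–H bond become the new π(C=C) bond, giving the alkene.
Total: 2 elementary steps.

2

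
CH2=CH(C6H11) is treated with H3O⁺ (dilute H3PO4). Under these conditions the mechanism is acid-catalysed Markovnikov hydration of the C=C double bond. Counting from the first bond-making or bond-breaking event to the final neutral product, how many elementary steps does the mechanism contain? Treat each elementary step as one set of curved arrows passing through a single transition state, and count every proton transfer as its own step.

Step 1: Protonation of the alkene by H3O⁺: the π bond acts as the nucleophile and picks up H⁺, giving the more stable (Markovnikov) secondary carbocation. H2O is released.
Step 2: Carbocation rearrangement: a 1,2-hydride shift from the adjacent cyclohexyl carbon converts the initially-formed secondary cation into the more stable tertiary cation.
Step 3: Water acts as the nucleophile: an oxygen lone pair bonds to the cationic carbon, giving an oxonium-ion intermediate.
Step 4: Proton transfer from the O–H of the oxonium ion to H2O completes the catalytic cycle and yields the alcohol.
Total: 4 elementary steps.

4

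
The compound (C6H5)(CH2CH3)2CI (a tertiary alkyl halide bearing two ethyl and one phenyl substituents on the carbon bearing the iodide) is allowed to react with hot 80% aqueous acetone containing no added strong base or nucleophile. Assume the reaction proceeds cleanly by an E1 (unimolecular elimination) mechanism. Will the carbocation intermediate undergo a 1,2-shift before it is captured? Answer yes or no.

The first-formed carbocation is tertiary.
No single 1,2-shift to an adjacent carbon would produce a more-substituted cation than the one already present, so no rearrangement occurs.

no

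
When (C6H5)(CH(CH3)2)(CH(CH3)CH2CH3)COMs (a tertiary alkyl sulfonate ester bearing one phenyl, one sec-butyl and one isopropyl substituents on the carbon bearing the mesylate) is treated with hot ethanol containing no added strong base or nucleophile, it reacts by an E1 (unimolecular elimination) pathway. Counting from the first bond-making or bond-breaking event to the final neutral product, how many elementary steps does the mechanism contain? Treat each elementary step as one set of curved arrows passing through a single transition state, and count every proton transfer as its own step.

2

Step 1: Ionisation: the C–O σ-bond cleaves heterolytically; both bonding electrons depart with MsO⁻, leaving a tertiary carbocation at the α-carbon.
(No 1,2-shift: no single shift to an adjacent carbon would give a more stable cation.)
Step 2: An ethanol molecule (solvent) deprotonates a β-carbon; as the C–H bond breaks, those electrons form the new alkene π bond.
Total: 2 elementary steps.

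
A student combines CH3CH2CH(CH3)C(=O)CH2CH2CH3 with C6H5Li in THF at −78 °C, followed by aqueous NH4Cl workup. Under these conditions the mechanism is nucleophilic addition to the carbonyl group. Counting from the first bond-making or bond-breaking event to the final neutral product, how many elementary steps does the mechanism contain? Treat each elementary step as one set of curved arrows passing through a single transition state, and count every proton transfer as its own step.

2

Step 1: A lone pair / filled orbital on the carbanion-like carbon of C6H5Li attacks the electrophilic carbonyl carbon; the π(C=O) electrons shift onto oxygen, producing a tetrahedral alkoxide intermediate.
Step 2: The alkoxide picks up a proton during aqueous NH4Cl workup to yield an alcohol.
Total: 2 elementary steps.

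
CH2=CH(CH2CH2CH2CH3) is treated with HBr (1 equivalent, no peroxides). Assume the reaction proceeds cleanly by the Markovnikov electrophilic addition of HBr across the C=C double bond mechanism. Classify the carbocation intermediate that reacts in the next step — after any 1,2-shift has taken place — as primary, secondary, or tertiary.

secondary

Step 1: Protonation of the alkene by HBr: the π bond acts as the nucleophile and picks up H⁺, giving the more stable (Markovnikov) secondary carbocation. The H–Br bond breaks heterolytically, releasing Br⁻.
No single 1,2-shift to an adjacent carbon would give a more-substituted cation, so no rearrangement occurs.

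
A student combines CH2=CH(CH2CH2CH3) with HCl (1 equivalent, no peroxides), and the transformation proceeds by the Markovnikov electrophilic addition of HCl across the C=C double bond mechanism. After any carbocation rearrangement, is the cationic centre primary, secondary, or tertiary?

secondary

Step 1: The π electrons of the C=C bond attack a proton of HCl; Markovnikov addition places the new C–H on the less-substituted alkene carbon, so the positive charge ends up on the more-substituted carbon — a secondary carbocation. The H–Cl bond breaks heterolytically, releasing Cl⁻.
No single 1,2-shift to an adjacent carbon would give a more-substituted cation, so no rearrangement occurs.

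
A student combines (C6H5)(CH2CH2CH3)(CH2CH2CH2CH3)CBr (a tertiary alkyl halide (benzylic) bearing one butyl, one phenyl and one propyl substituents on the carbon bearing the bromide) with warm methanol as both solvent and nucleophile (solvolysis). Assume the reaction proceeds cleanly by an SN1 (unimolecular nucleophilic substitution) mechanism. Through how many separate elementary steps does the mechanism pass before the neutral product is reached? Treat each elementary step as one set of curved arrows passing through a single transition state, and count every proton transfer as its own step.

3

Step 1: Unassisted departure of Br⁻ (taking the C–Br bonding pair) generates a tertiary carbocation.
(No 1,2-shift: no single shift to an adjacent carbon would give a more stable cation.)
Step 2: A lone pair on the oxygen of CH3OH attacks the carbocation, forming a new C–O σ-bond and an oxonium ion.
Step 3: Deprotonation of the oxonium oxygen by solvent methanol yields the neutral ether.
Total: 3 elementary steps.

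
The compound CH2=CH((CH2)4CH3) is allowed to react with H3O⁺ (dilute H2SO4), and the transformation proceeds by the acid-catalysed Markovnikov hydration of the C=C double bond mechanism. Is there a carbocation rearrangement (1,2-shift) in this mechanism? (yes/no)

The first-formed carbocation is secondary.
No single 1,2-shift to an adjacent carbon would produce a more-substituted cation than the one already present, so no rearrangement occurs.

no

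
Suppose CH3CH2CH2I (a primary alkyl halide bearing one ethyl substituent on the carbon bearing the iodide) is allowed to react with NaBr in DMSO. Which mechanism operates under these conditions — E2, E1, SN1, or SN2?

Conditions: a primary substrate with a strong nucleophile in the polar aprotic solvent DMSO.
These conditions are the textbook signature of the SN2 pathway.
An unhindered substrate with a strong nucleophile in a polar aprotic solvent favours one-step backside displacement.

SN2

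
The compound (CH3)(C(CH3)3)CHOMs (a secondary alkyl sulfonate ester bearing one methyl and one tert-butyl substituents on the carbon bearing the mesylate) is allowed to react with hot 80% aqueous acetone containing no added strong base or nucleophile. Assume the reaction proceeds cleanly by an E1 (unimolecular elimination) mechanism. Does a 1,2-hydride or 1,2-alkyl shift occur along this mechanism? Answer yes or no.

yes

The first-formed carbocation is secondary.
The adjacent tert-butyl carbon has no hydrogen but bears methyl groups; migration of one methyl with its bonding pair (a 1,2-methyl shift) places the charge on a tertiary centre.
Tertiary is more stable than secondary, so the shift occurs.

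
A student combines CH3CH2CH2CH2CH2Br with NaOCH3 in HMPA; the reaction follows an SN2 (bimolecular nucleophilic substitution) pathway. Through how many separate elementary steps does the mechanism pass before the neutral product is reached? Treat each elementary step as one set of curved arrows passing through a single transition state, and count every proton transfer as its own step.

Step 1: The methoxide nucleophile donates a lone pair from O to the α-carbon in a backside attack; simultaneously the C–Br σ-bond breaks and both of its electrons leave with Br⁻. One concerted step with inversion of configuration.
Total: 1 elementary step.

1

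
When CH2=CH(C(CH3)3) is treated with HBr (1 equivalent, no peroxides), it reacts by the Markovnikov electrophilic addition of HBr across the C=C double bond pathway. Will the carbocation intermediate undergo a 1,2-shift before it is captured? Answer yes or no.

yes

The first-formed carbocation is secondary.
The adjacent tert-butyl carbon has no hydrogen but bears methyl groups; migration of one methyl with its bonding pair (a 1,2-methyl shift) places the charge on a tertiary centre.
Tertiary is more stable than secondary, so the shift occurs.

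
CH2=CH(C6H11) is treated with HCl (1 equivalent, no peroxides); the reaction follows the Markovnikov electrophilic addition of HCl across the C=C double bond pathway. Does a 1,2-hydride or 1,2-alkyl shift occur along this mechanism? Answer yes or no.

The first-formed carbocation is secondary.
The adjacent cyclohexyl carbon already bears 2 other carbon substituents and has a hydrogen to migrate; after a 1,2-hydride shift from that carbon the positive charge sits on a tertiary centre.
Tertiary is more stable than secondary, so the shift occurs.

yes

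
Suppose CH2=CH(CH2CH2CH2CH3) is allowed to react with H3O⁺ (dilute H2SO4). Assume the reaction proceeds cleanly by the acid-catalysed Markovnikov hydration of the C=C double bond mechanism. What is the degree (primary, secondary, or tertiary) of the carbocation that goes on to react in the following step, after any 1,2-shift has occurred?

Step 1: Protonation of the alkene by H3O⁺: the π bond acts as the nucleophile and picks up H⁺, giving the more stable (Markovnikov) secondary carbocation. H2O is released.
No single 1,2-shift to an adjacent carbon would give a more-substituted cation, so no rearrangement occurs.

secondary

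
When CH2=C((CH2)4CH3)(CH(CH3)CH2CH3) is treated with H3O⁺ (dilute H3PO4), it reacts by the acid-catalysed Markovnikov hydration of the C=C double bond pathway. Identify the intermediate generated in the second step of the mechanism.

Step 1: Protonation of the alkene by H3O⁺: the π bond acts as the nucleophile and picks up H⁺, giving the more stable (Markovnikov) tertiary carbocation. H2O is released.
Step 2: Water acts as the nucleophile: an oxygen lone pair bonds to the cationic carbon, giving an oxonium-ion intermediate.
After step 2 the species present is an oxonium ion.

oxonium ion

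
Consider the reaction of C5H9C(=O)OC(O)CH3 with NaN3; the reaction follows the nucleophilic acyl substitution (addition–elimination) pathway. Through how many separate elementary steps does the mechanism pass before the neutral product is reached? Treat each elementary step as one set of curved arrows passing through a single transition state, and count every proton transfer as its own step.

Step 1: N3⁻ adds to the carbonyl carbon; the C=O π electrons shift onto oxygen and a tetrahedral alkoxide intermediate forms.
Step 2: Elimination step: re-formation of the carbonyl π bond drives out CH3CO2⁻, giving the new acyl compound.
Total: 2 elementary steps.

2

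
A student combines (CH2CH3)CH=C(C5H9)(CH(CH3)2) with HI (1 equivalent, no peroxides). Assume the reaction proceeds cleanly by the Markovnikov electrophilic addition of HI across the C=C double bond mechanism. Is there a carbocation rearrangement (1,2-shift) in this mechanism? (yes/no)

no

The first-formed carbocation is tertiary.
No single 1,2-shift to an adjacent carbon would produce a more-substituted cation than the one already present, so no rearrangement occurs.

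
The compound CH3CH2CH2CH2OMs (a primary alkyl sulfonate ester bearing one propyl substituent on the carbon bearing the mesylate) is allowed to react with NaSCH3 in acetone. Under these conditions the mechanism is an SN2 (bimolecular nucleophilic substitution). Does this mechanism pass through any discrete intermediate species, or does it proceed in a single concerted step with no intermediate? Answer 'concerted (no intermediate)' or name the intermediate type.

CH3S⁻ attacks the back face of the α-carbon while MsO⁻ departs with the C–O bonding pair — a single concerted displacement through a pentacoordinate transition state.
All bond changes occur in one transition state; no discrete intermediate is formed.

concerted (no intermediate)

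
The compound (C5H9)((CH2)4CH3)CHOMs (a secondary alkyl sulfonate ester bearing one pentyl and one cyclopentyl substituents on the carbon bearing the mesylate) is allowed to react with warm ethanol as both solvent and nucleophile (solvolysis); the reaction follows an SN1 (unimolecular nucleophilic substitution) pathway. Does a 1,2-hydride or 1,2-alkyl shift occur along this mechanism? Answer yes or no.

yes

The first-formed carbocation is secondary.
The adjacent cyclopentyl carbon already bears 2 other carbon substituents and has a hydrogen to migrate; after a 1,2-hydride shift from that carbon the positive charge sits on a tertiary centre.
Tertiary is more stable than secondary, so the shift occurs.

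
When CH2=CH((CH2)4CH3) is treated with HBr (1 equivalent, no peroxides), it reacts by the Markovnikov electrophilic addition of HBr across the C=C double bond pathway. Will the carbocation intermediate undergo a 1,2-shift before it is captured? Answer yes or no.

no

The first-formed carbocation is secondary.
No single 1,2-shift to an adjacent carbon would produce a more-substituted cation than the one already present, so no rearrangement occurs.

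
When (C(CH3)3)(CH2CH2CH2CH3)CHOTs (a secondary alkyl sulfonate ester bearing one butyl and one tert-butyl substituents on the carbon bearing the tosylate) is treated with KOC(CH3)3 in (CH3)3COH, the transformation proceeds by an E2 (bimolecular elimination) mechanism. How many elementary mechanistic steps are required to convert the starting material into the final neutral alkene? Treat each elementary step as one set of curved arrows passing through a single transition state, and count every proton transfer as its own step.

1

Step 1: Concerted anti-periplanar elimination: (CH3)3CO⁻ abstracts a β-H while TsO⁻ leaves, and the C–H electrons become the new C=C π bond — all in a single transition state.
Total: 1 elementary step.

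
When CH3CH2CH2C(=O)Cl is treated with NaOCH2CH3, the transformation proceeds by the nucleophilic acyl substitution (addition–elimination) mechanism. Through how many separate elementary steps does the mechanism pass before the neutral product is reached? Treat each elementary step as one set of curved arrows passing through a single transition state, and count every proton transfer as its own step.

2

Step 1: Nucleophilic addition of CH3CH2O⁻ to the acyl carbon breaks the π(C=O) bond and yields a tetrahedral, anionic intermediate.
Step 2: Collapse of the tetrahedral intermediate: the alkoxide oxygen pushes its lone pair back to re-form C=O while Cl⁻ leaves.
Total: 2 elementary steps.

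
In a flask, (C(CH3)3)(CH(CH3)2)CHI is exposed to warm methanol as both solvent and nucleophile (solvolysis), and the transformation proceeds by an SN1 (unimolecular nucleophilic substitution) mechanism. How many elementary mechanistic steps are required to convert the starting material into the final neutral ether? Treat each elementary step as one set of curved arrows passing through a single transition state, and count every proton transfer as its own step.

Step 1: The C–I bond breaks with both electrons going to the iodide; I⁻ leaves and a secondary carbocation remains.
Step 2: A hydride (H with its bonding pair) migrates from the adjacent isopropyl carbon to the cationic centre — a 1,2-hydride shift — upgrading the secondary cation to a tertiary one.
Step 3: CH3OH donates an oxygen lone pair into the empty p orbital of the cation, giving a protonated ether (an oxonium ion).
Step 4: Proton transfer from the O–H of the oxonium ion to a solvent molecule delivers the neutral ether.
Total: 4 elementary steps.

4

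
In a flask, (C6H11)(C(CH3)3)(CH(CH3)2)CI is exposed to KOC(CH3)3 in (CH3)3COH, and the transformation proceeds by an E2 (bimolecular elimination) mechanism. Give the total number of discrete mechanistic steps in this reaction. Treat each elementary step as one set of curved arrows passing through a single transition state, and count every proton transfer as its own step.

Step 1: In one step, (CH3)3CO⁻ pulls off a β-proton, the C–I bond cleaves, and a C=C double bond forms between the α- and β-carbons (E2, anti elimination).
Total: 1 elementary step.

1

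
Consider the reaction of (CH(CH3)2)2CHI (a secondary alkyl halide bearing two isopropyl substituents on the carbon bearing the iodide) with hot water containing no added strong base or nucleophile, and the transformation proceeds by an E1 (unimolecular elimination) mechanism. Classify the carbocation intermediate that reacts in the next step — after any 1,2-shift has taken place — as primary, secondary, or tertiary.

tertiary

Step 1: Ionisation: the C–I σ-bond cleaves heterolytically; both bonding electrons depart with I⁻, leaving a secondary carbocation at the α-carbon.
Step 2: Carbocation rearrangement: a 1,2-hydride shift from the adjacent isopropyl carbon converts the initially-formed secondary cation into the more stable tertiary cation.
The cation rearranges from secondary to tertiary via a 1,2-hydride shift from the adjacent isopropyl carbon; the tertiary cation is what reacts next.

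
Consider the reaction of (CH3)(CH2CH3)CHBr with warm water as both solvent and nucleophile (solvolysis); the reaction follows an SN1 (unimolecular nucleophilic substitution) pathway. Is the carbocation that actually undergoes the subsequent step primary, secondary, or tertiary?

Step 1: Unassisted departure of Br⁻ (taking the C–Br bonding pair) generates a secondary carbocation.
No single 1,2-shift to an adjacent carbon would give a more-substituted cation, so no rearrangement occurs.

secondary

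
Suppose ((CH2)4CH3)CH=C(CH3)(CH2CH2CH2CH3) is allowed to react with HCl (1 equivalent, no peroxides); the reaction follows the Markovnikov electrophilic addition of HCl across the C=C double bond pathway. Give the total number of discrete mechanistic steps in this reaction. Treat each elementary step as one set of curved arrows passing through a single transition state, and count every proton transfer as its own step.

2

Step 1: Electrophilic addition begins with the π(C=C) electrons forming a bond to the proton of HCl. Following Markovnikov's rule, the resulting cation is tertiary. The H–Cl bond breaks heterolytically, releasing Cl⁻.
(No 1,2-shift: no single shift to an adjacent carbon would give a more stable cation.)
Step 2: The Cl⁻ anion donates a lone pair to the carbocation, forming the new C–Cl σ-bond and giving the neutral alkyl halide.
Total: 2 elementary steps.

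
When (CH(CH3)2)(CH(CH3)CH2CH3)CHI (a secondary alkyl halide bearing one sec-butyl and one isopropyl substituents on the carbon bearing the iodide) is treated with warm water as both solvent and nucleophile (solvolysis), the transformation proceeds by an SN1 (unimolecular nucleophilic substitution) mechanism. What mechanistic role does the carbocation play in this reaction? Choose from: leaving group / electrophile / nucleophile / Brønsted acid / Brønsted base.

electrophile

Step 3: A lone pair on the oxygen of H2O attacks the carbocation, forming a new C–O σ-bond and an oxonium ion.
The carbocation accepts an electron pair into an empty or π* orbital — it is the electrophile.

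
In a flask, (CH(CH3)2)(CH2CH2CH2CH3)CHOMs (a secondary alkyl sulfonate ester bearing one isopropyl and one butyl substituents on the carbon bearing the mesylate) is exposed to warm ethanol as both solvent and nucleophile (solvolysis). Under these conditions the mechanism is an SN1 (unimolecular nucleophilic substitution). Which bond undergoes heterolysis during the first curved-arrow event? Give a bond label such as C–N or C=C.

C–O

Step 1: Unassisted departure of MsO⁻ (taking the C–O bonding pair) generates a secondary carbocation.
The bond broken in this step is the C–O bond.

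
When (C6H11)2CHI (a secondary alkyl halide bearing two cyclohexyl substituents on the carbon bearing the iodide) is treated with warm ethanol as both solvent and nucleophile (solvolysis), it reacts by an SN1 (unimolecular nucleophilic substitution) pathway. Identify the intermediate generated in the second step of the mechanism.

Step 1: The C–I bond breaks with both electrons going to the iodide; I⁻ leaves and a secondary carbocation remains.
Step 2: A 1,2-hydride shift from the adjacent cyclohexyl carbon moves the positive charge from the secondary centre to an adjacent carbon, generating a more stable tertiary carbocation.
After step 2 the species present is a tertiary carbocation.

tertiary carbocation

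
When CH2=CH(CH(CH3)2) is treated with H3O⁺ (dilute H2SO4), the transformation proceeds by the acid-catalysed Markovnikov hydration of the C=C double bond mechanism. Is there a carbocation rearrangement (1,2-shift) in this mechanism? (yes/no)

yes

The first-formed carbocation is secondary.
The adjacent isopropyl carbon already bears 2 other carbon substituents and has a hydrogen to migrate; after a 1,2-hydride shift from that carbon the positive charge sits on a tertiary centre.
Tertiary is more stable than secondary, so the shift occurs.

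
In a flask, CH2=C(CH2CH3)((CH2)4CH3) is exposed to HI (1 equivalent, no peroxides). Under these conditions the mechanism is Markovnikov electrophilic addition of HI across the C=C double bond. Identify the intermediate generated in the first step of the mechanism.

Step 1: The π electrons of the C=C bond attack a proton of HI; Markovnikov addition places the new C–H on the less-substituted alkene carbon, so the positive charge ends up on the more-substituted carbon — a tertiary carbocation. The H–I bond breaks heterolytically, releasing I⁻.
After step 1 the species present is a tertiary carbocation.

tertiary carbocation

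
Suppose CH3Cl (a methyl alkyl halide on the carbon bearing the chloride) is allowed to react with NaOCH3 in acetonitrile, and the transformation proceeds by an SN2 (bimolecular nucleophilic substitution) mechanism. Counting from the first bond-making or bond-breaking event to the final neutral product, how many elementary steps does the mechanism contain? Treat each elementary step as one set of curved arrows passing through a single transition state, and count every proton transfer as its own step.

Step 1: Backside attack by CH3O⁻ on the carbon bearing the chloride: the new C–O bond forms as the C–Cl bond breaks, with Walden inversion at carbon.
Total: 1 elementary step.

1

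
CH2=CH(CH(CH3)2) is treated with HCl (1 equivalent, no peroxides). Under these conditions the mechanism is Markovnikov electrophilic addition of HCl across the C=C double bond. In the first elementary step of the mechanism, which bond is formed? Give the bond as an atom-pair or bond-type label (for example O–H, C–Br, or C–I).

Step 1: The π electrons of the C=C bond attack a proton of HCl; Markovnikov addition places the new C–H on the less-substituted alkene carbon, so the positive charge ends up on the more-substituted carbon — a secondary carbocation. The H–Cl bond breaks heterolytically, releasing Cl⁻.
The bond formed in this step is the C–H bond.

C–H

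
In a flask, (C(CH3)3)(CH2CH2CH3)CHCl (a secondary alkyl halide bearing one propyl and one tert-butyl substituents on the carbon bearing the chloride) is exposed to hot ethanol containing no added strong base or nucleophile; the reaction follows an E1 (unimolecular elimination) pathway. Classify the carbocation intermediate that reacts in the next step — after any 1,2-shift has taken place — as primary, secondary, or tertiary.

tertiary

Step 1: The C–Cl bond breaks with both electrons going to the chloride; Cl⁻ leaves and a secondary carbocation remains.
Step 2: Carbocation rearrangement: a 1,2-methyl shift from the adjacent tert-butyl carbon converts the initially-formed secondary cation into the more stable tertiary cation.
The cation rearranges from secondary to tertiary via a 1,2-methyl shift from the adjacent tert-butyl carbon; the tertiary cation is what reacts next.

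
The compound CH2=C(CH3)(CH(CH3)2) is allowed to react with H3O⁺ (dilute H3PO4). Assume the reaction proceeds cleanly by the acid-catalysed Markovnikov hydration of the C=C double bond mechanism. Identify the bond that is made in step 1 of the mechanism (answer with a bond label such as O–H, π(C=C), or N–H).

Step 1: The π electrons of the C=C bond attack a proton of H3O⁺; Markovnikov addition places the new C–H on the less-substituted alkene carbon, so the positive charge ends up on the more-substituted carbon — a tertiary carbocation. H2O is released.
The bond formed in this step is the C–H bond.

C–H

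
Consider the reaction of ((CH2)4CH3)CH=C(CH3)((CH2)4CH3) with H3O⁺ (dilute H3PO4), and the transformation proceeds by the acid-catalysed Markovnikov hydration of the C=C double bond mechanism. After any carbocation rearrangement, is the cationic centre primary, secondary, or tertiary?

tertiary

Step 1: Electrophilic addition begins with the π(C=C) electrons forming a bond to the proton of H3O⁺. Following Markovnikov's rule, the resulting cation is tertiary. H2O is released.
No single 1,2-shift to an adjacent carbon would give a more-substituted cation, so no rearrangement occurs.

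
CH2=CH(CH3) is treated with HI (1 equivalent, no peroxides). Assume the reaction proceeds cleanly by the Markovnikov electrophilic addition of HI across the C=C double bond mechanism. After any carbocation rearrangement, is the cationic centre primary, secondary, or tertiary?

Step 1: Protonation of the alkene by HI: the π bond acts as the nucleophile and picks up H⁺, giving the more stable (Markovnikov) secondary carbocation. The H–I bond breaks heterolytically, releasing I⁻.
No single 1,2-shift to an adjacent carbon would give a more-substituted cation, so no rearrangement occurs.

secondary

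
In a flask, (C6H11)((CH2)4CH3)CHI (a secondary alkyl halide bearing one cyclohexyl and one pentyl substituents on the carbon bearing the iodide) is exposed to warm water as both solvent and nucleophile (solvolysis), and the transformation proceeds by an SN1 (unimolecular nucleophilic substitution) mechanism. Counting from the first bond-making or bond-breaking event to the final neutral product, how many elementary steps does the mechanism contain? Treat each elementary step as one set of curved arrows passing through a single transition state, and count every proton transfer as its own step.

4

Step 1: Unassisted departure of I⁻ (taking the C–I bonding pair) generates a secondary carbocation.
Step 2: Carbocation rearrangement: a 1,2-hydride shift from the adjacent cyclohexyl carbon converts the initially-formed secondary cation into the more stable tertiary cation.
Step 3: A lone pair on the oxygen of H2O attacks the carbocation, forming a new C–O σ-bond and an oxonium ion.
Step 4: Deprotonation of the oxonium oxygen by solvent water yields the neutral alcohol.
Total: 4 elementary steps.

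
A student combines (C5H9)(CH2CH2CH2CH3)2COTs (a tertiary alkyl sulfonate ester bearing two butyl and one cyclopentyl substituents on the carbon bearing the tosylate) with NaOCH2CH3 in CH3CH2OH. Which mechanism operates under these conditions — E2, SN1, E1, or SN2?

E2

Conditions: a strong base with a tertiary substrate bearing a β-hydrogen.
These conditions are the textbook signature of the E2 pathway.
A strong (often hindered) base removes a β-H in concert with loss of the leaving group — bimolecular elimination.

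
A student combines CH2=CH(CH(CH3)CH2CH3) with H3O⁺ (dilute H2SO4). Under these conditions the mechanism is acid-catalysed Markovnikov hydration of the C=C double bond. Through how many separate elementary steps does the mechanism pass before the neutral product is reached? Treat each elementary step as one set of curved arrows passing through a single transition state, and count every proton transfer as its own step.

Step 1: The π electrons of the C=C bond attack a proton of H3O⁺; Markovnikov addition places the new C–H on the less-substituted alkene carbon, so the positive charge ends up on the more-substituted carbon — a secondary carbocation. H2O is released.
Step 2: Carbocation rearrangement: a 1,2-hydride shift from the adjacent sec-butyl carbon converts the initially-formed secondary cation into the more stable tertiary cation.
Step 3: A lone pair on the oxygen of H2O attacks the carbocation, forming a C–O bond and an oxonium ion (a protonated alcohol).
Step 4: H2O removes a proton from the oxonium oxygen, regenerating H3O⁺ and giving the neutral alcohol.
Total: 4 elementary steps.

4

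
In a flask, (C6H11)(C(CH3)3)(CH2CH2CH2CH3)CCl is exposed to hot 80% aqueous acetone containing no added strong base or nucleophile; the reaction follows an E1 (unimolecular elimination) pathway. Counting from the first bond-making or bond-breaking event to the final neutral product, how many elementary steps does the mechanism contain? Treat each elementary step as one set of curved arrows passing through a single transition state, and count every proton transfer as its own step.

Step 1: The C–Cl bond breaks with both electrons going to the chloride; Cl⁻ leaves and a tertiary carbocation remains.
(No 1,2-shift: no single shift to an adjacent carbon would give a more stable cation.)
Step 2: A water molecule (solvent) deprotonates a β-carbon; as the C–H bond breaks, those electrons form the new alkene π bond.
Total: 2 elementary steps.

2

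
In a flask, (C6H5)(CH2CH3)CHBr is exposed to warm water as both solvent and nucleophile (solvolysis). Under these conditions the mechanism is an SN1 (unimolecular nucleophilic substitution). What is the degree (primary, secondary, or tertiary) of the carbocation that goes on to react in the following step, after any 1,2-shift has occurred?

Step 1: Rate-determining heterolysis of the C–Br bond gives Br⁻ and a secondary carbocation.
No single 1,2-shift to an adjacent carbon would give a more-substituted cation, so no rearrangement occurs.

secondary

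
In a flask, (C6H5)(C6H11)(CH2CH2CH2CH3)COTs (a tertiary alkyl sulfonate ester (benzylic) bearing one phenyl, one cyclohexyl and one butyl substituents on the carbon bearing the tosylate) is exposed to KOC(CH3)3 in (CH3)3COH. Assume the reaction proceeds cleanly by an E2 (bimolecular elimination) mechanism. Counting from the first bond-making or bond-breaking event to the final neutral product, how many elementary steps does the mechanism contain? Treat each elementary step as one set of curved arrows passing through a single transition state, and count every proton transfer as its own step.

Step 1: Concerted anti-periplanar elimination: (CH3)3CO⁻ abstracts a β-H while TsO⁻ leaves, and the C–H electrons become the new C=C π bond — all in a single transition state.
Total: 1 elementary step.

1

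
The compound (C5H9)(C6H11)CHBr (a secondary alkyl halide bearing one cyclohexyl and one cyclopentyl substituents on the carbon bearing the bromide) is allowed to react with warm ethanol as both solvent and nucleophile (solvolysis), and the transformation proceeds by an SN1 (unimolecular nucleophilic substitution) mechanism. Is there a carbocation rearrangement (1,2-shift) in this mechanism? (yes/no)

yes

The first-formed carbocation is secondary.
The adjacent cyclohexyl carbon already bears 2 other carbon substituents and has a hydrogen to migrate; after a 1,2-hydride shift from that carbon the positive charge sits on a tertiary centre.
Tertiary is more stable than secondary, so the shift occurs.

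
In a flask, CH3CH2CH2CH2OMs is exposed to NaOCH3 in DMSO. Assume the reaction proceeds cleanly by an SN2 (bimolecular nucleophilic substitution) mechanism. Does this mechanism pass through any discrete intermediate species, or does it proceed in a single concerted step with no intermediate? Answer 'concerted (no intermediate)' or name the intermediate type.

CH3O⁻ attacks the back face of the α-carbon while MsO⁻ departs with the C–O bonding pair — a single concerted displacement through a pentacoordinate transition state.
All bond changes occur in one transition state; no discrete intermediate is formed.

concerted (no intermediate)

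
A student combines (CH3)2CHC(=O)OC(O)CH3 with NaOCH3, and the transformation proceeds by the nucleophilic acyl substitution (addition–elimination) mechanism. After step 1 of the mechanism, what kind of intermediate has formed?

Step 1: A lone pair on the O of CH3O⁻ attacks the electrophilic acyl carbon; the π(C=O) electrons move onto oxygen, giving a tetrahedral intermediate.
After step 1 the species present is a tetrahedral intermediate.

tetrahedral intermediate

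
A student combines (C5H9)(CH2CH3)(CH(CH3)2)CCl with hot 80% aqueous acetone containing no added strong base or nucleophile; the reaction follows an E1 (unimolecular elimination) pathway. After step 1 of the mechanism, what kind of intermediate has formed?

Step 1: Ionisation: the C–Cl σ-bond cleaves heterolytically; both bonding electrons depart with Cl⁻, leaving a tertiary carbocation at the α-carbon.
After step 1 the species present is a tertiary carbocation.

tertiary carbocation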